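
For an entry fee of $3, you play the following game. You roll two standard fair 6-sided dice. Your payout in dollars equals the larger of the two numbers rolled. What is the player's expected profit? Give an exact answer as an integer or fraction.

53/36 dollars

Distribution of the larger of the two numbers rolled: 1 w.p. 1/36, 2 w.p. 1/12, 3 w.p. 5/36, 4 w.p. 7/36, 5 w.p. 1/4, 6 w.p. 11/36
E[payout] = (1/36)·1 + (1/12)·2 + (5/36)·3 + (7/36)·4 + (1/4)·5 + (11/36)·6 = 161/36
Expected profit = 161/36 − 3 = 53/36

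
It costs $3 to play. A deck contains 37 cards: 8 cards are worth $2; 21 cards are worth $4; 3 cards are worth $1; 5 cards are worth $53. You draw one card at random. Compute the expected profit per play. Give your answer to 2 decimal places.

E[payout] = (8/37)·2 + (21/37)·4 + (3/37)·1 + (5/37)·53 = 368/37
Expected profit = 368/37 − 3 = 257/37 ≈ $6.95

$6.95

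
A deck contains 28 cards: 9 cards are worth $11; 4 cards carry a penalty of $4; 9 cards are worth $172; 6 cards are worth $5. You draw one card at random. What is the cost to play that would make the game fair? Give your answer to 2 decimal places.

$59.32

E[payout] = (9/28)·11 + (4/28)·(-4) + (9/28)·172 + (6/28)·5 = 1661/28
Fair fee = E[payout] = 1661/28 ≈ $59.32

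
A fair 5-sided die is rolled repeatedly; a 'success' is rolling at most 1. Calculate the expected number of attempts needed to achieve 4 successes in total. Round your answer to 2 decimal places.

20.00

By linearity (sum of 4 independent geometric waits), E[trials] = 4/p = 4/(1/5) = 20.
≈ 20.00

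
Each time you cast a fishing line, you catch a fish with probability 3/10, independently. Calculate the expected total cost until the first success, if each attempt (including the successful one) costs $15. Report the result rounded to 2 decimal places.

$50.00

E[#attempts] = 1/p = 10/3; E[cost] = 15·10/3 = 50.
≈ 50.00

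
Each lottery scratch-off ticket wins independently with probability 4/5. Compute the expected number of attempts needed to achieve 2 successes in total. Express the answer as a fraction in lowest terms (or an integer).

5/2

By linearity (sum of 2 independent geometric waits), E[trials] = 2/p = 2/(4/5) = 5/2.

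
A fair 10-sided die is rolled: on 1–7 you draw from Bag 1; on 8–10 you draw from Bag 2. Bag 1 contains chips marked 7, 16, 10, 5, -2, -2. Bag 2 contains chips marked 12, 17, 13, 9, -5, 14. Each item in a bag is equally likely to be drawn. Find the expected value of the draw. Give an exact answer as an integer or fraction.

209/30

E[X | Bag 1] = (7 + 16 + 10 + 5 − 2 − 2)/6 = 17/3
E[X | Bag 2] = (12 + 17 + 13 + 9 − 5 + 14)/6 = 10
E[X] = (7/10)·17/3 + (3/10)·10 = 209/30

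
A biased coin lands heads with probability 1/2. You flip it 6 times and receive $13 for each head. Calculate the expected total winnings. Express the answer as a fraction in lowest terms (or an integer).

$39

E[#heads] = 6·1/2 = 3 (linearity over flips).
E[winnings] = 13·3 = 39.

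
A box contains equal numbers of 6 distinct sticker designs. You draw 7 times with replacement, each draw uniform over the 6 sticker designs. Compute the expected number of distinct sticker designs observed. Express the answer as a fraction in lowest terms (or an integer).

201811/46656

Let Xⱼ=1 if type j appears at least once. P(Xⱼ=1) = 1 − ((6−1)/6)^7 = 201811/279936.
E[#distinct] = 6·201811/279936 = 201811/46656.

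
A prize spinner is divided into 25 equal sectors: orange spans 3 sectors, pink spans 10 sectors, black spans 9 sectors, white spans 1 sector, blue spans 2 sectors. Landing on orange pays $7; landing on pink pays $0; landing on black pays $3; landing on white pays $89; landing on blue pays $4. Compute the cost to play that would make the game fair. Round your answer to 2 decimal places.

E[payout] = (3/25)·7 + (10/25)·0 + (9/25)·3 + (1/25)·89 + (2/25)·4 = 29/5
Fair fee = E[payout] = 29/5 ≈ $5.80

$5.80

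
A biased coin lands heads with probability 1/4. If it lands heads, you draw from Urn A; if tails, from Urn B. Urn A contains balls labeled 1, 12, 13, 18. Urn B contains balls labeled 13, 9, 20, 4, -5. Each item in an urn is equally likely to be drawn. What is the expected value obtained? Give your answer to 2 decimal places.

8.90

E[X | Urn A] = (1 + 12 + 13 + 18)/4 = 11
E[X | Urn B] = (13 + 9 + 20 + 4 − 5)/5 = 41/5
E[X] = (1/4)·11 + (3/4)·41/5 = 89/10 ≈ 8.90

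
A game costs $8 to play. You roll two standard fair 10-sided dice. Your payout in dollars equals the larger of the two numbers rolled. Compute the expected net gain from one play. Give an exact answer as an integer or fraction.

Distribution of the larger of the two numbers rolled: 1 w.p. 1/100, 2 w.p. 3/100, 3 w.p. 1/20, 4 w.p. 7/100, 5 w.p. 9/100, 6 w.p. 11/100, …
E[payout] = (1/100)·1 + (3/100)·2 + (1/20)·3 + (7/100)·4 + (9/100)·5 + (11/100)·6 + (13/100)·7 + (3/20)·8 + (17/100)·9 + (19/100)·10 = 143/20
Expected profit = 143/20 − 8 = -17/20

-17/20 dollars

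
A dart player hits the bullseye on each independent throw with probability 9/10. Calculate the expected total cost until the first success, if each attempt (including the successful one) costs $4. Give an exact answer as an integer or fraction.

40/9 dollars

E[#attempts] = 1/p = 10/9; E[cost] = 4·10/9 = 40/9.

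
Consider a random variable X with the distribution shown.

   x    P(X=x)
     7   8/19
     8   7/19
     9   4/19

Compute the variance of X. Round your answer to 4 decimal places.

0.5873

E[X] = (8/19)·7 + (7/19)·8 + (4/19)·9 = 148/19
E[X²] = (8/19)·49 + (7/19)·64 + (4/19)·81 = 1164/19
Var(X) = 1164/19 − (148/19)² = 212/361 ≈ 0.5873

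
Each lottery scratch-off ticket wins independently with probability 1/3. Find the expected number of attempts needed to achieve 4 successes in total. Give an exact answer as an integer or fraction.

By linearity (sum of 4 independent geometric waits), E[trials] = 4/p = 4/(1/3) = 12.

12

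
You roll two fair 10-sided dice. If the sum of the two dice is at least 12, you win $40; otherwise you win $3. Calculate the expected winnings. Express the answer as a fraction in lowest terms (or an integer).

393/20 dollars

E[payout] = (11/20)·3 + (9/20)·40 = 393/20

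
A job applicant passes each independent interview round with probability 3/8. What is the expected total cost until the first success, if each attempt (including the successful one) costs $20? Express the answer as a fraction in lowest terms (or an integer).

E[#attempts] = 1/p = 8/3; E[cost] = 20·8/3 = 160/3.

160/3 dollars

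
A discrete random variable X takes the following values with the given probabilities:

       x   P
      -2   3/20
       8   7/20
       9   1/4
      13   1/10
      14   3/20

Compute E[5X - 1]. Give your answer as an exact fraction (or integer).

159/4

E[5x-1] = (3/20)·(-11) + (7/20)·39 + (1/4)·44 + (1/10)·64 + (3/20)·69
     = 159/4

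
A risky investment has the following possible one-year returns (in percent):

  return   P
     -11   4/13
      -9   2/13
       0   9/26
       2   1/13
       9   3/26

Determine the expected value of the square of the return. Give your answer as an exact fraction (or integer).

1543/26

E[X²] = (4/13)·121 + (2/13)·81 + (9/26)·0 + (1/13)·4 + (3/26)·81
     = 1543/26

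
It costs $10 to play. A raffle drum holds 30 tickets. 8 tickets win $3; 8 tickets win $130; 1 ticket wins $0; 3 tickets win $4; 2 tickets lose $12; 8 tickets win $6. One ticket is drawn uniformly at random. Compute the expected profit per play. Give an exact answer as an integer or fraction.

80/3 dollars

E[payout] = (8/30)·3 + (8/30)·130 + (1/30)·0 + (3/30)·4 + (2/30)·(-12) + (8/30)·6 = 110/3
Expected profit = 110/3 − 10 = 80/3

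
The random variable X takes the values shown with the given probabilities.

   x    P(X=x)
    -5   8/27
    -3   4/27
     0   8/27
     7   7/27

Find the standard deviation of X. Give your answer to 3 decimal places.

4.629

E[X] = -1/9, E[X²] = 193/9
Var(X) = E[X²] − (E[X])² = 193/9 − 1/81 = 1736/81
SD(X) = √(1736/81) ≈ 4.629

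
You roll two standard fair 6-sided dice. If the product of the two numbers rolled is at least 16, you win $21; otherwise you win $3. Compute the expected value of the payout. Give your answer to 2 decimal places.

$8.50

E[payout] = (25/36)·3 + (11/36)·21 = 17/2
≈ $8.50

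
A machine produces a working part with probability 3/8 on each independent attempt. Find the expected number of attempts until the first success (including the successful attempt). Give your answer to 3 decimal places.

For a geometric distribution, E[trials] = 1/p = 1/(3/8) = 8/3.
≈ 2.667

2.667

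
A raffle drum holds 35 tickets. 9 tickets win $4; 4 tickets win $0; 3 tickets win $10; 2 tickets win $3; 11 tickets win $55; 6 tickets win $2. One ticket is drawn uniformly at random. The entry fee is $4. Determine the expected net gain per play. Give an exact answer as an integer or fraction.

549/35 dollars

E[payout] = (9/35)·4 + (4/35)·0 + (3/35)·10 + (2/35)·3 + (11/35)·55 + (6/35)·2 = 689/35
Expected profit = 689/35 − 4 = 549/35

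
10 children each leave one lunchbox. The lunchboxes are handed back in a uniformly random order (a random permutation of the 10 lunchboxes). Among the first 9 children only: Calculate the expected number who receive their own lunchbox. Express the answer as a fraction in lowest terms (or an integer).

Let Xᵢ = 1 if person i gets their own lunchbox. For each i, P(Xᵢ=1) = 1/10.
By linearity of expectation, E[X₁+…+X_9] = 9·(1/10) = 9/10.

9/10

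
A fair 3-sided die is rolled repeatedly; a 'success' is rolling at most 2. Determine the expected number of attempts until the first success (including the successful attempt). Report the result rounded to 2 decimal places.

1.50

For a geometric distribution, E[trials] = 1/p = 1/(2/3) = 3/2.
≈ 1.50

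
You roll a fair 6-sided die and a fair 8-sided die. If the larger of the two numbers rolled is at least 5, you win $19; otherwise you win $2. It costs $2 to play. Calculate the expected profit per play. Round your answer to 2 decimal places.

E[payout] = (1/3)·2 + (2/3)·19 = 40/3
Expected profit = 40/3 − 2 = 34/3 ≈ $11.33

$11.33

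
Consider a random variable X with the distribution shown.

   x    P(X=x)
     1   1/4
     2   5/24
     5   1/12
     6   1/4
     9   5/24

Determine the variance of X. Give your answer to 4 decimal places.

E[X] = (1/4)·1 + (5/24)·2 + (1/12)·5 + (1/4)·6 + (5/24)·9 = 107/24
E[X²] = (1/4)·1 + (5/24)·4 + (1/12)·25 + (1/4)·36 + (5/24)·81 = 697/24
Var(X) = 697/24 − (107/24)² = 5279/576 ≈ 9.1649

9.1649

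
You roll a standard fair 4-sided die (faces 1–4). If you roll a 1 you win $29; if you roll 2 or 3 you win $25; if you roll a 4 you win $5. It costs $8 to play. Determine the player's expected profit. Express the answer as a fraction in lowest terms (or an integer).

$13

E[payout] = (1/4)·5 + (1/2)·25 + (1/4)·29 = 21
Expected profit = 21 − 8 = 13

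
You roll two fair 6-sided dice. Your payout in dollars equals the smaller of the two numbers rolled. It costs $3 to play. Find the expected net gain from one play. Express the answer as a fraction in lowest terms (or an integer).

-17/36 dollars

Distribution of the smaller of the two numbers rolled: 1 w.p. 11/36, 2 w.p. 1/4, 3 w.p. 7/36, 4 w.p. 5/36, 5 w.p. 1/12, 6 w.p. 1/36
E[payout] = (11/36)·1 + (1/4)·2 + (7/36)·3 + (5/36)·4 + (1/12)·5 + (1/36)·6 = 91/36
Expected profit = 91/36 − 3 = -17/36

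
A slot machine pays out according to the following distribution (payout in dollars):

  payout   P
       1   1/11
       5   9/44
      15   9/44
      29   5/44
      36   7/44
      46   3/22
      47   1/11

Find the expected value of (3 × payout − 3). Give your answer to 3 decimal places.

68.250

E[3x-3] = (1/11)·0 + (9/44)·12 + (9/44)·42 + (5/44)·84 + (7/44)·105 + (3/22)·135 + (1/11)·138
     = 273/4 ≈ 68.250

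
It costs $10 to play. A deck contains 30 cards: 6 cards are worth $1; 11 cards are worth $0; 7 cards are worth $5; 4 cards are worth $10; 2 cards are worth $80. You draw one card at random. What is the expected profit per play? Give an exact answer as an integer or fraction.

-59/30 dollars

E[payout] = (6/30)·1 + (11/30)·0 + (7/30)·5 + (4/30)·10 + (2/30)·80 = 241/30
Expected profit = 241/30 − 10 = -59/30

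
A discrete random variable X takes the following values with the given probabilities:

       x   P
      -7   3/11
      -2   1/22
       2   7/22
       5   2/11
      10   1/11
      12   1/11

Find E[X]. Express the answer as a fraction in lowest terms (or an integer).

E[X] = (3/11)·(-7) + (1/22)·(-2) + (7/22)·2 + (2/11)·5 + (1/11)·10 + (1/11)·12
     = 17/11

17/11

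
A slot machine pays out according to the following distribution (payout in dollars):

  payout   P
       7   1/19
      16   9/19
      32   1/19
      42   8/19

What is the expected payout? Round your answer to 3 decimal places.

E[X] = (1/19)·7 + (9/19)·16 + (1/19)·32 + (8/19)·42
     = 519/19 ≈ 27.316

$27.316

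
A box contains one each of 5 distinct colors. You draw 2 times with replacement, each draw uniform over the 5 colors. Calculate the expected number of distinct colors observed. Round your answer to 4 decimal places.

1.8000

Let Xⱼ=1 if type j appears at least once. P(Xⱼ=1) = 1 − ((5−1)/5)^2 = 9/25.
E[#distinct] = 5·9/25 = 9/5.
≈ 1.8000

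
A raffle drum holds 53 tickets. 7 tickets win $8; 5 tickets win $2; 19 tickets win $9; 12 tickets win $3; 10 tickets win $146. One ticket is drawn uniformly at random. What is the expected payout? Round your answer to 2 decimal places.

$32.70

E[payout] = (7/53)·8 + (5/53)·2 + (19/53)·9 + (12/53)·3 + (10/53)·146 = 1733/53
≈ $32.70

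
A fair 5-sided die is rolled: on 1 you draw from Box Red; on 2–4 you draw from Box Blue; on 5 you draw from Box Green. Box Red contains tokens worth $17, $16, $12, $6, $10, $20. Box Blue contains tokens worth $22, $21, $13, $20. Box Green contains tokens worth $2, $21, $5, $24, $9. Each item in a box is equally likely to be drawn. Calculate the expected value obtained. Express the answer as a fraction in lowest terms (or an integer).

827/50 dollars

E[X | Box Red] = (17 + 16 + 12 + 6 + 10 + 20)/6 = 27/2
E[X | Box Blue] = (22 + 21 + 13 + 20)/4 = 19
E[X | Box Green] = (2 + 21 + 5 + 24 + 9)/5 = 61/5
E[X] = (1/5)·27/2 + (3/5)·19 + (1/5)·61/5 = 827/50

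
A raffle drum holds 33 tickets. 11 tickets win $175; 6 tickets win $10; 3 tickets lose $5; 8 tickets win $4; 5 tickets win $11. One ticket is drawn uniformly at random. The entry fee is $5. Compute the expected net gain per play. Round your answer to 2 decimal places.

$57.33

E[payout] = (11/33)·175 + (6/33)·10 + (3/33)·(-5) + (8/33)·4 + (5/33)·11 = 187/3
Expected profit = 187/3 − 5 = 172/3 ≈ $57.33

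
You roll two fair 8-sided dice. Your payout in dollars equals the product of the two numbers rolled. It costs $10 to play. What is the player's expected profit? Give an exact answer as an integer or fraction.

41/4 dollars

Distribution of the product of the two numbers rolled: 1 w.p. 1/64, 2 w.p. 1/32, 3 w.p. 1/32, 4 w.p. 3/64, 5 w.p. 1/32, 6 w.p. 1/16, …
E[payout] = (1/64)·1 + (1/32)·2 + (1/32)·3 + (3/64)·4 + (1/32)·5 + (1/16)·6 + (1/32)·7 + (1/16)·8 + (1/64)·9 + (1/32)·10 + (1/16)·12 + (1/32)·14 + (1/32)·15 + (3/64)·16 + (1/32)·18 + (1/32)·20 + (1/32)·21 + (1/16)·24 + (1/64)·25 + (1/32)·28 + (1/32)·30 + (1/32)·32 + (1/32)·35 + (1/64)·36 + (1/32)·40 + (1/32)·42 + (1/32)·48 + (1/64)·49 + (1/32)·56 + (1/64)·64 = 81/4
Expected profit = 81/4 − 10 = 41/4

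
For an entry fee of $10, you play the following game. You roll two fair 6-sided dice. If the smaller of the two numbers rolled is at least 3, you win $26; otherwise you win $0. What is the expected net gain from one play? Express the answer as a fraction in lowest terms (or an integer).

E[payout] = (5/9)·0 + (4/9)·26 = 104/9
Expected profit = 104/9 − 10 = 14/9

14/9 dollars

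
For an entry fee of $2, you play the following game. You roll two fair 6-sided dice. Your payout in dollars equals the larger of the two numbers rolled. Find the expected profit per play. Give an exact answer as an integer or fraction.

89/36 dollars

Distribution of the larger of the two numbers rolled: 1 w.p. 1/36, 2 w.p. 1/12, 3 w.p. 5/36, 4 w.p. 7/36, 5 w.p. 1/4, 6 w.p. 11/36
E[payout] = (1/36)·1 + (1/12)·2 + (5/36)·3 + (7/36)·4 + (1/4)·5 + (11/36)·6 = 161/36
Expected profit = 161/36 − 2 = 89/36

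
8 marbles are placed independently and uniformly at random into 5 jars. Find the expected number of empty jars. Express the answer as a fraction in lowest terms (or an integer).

Let Xⱼ=1 if jar j is empty. P(Xⱼ=1) = ((5-1)/5)^8 = 65536/390625.
By linearity, E[#empty] = 5·65536/390625 = 65536/78125.

65536/78125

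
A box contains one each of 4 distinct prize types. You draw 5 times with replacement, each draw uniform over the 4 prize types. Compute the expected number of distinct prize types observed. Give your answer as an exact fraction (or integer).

Let Xⱼ=1 if type j appears at least once. P(Xⱼ=1) = 1 − ((4−1)/4)^5 = 781/1024.
E[#distinct] = 4·781/1024 = 781/256.

781/256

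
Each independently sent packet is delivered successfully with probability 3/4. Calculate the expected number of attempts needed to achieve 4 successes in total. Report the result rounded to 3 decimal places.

By linearity (sum of 4 independent geometric waits), E[trials] = 4/p = 4/(3/4) = 16/3.
≈ 5.333

5.333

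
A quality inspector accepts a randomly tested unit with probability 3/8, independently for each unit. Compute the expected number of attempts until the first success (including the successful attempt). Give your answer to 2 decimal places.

For a geometric distribution, E[trials] = 1/p = 1/(3/8) = 8/3.
≈ 2.67

2.67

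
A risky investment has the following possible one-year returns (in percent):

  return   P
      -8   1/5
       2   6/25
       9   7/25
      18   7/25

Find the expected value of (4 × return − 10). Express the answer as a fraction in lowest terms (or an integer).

E[4x-10] = (1/5)·(-42) + (6/25)·(-2) + (7/25)·26 + (7/25)·62
     = 394/25

394/25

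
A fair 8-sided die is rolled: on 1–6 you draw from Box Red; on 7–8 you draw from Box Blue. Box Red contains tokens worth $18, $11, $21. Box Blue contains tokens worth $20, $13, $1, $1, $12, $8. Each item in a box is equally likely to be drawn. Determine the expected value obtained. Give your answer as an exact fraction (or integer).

E[X | Box Red] = (18 + 11 + 21)/3 = 50/3
E[X | Box Blue] = (20 + 13 + 1 + 1 + 12 + 8)/6 = 55/6
E[X] = (3/4)·50/3 + (1/4)·55/6 = 355/24

355/24 dollars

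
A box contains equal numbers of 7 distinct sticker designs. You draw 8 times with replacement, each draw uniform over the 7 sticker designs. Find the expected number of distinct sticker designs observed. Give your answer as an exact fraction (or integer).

4085185/823543

Let Xⱼ=1 if type j appears at least once. P(Xⱼ=1) = 1 − ((7−1)/7)^8 = 4085185/5764801.
E[#distinct] = 7·4085185/5764801 = 4085185/823543.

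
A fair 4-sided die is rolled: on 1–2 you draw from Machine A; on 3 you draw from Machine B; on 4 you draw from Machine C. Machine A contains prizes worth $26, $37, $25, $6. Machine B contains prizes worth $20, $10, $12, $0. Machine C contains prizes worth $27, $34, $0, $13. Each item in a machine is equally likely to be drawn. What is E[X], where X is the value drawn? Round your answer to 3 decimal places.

$19.000

E[X | Machine A] = (26 + 37 + 25 + 6)/4 = 47/2
E[X | Machine B] = (20 + 10 + 12 + 0)/4 = 21/2
E[X | Machine C] = (27 + 34 + 0 + 13)/4 = 37/2
E[X] = (1/2)·47/2 + (1/4)·21/2 + (1/4)·37/2 = 19 ≈ 19.000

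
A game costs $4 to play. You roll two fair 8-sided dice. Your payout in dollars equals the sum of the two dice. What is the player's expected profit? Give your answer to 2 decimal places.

Distribution of the sum of the two dice: 2 w.p. 1/64, 3 w.p. 1/32, 4 w.p. 3/64, 5 w.p. 1/16, 6 w.p. 5/64, 7 w.p. 3/32, …
E[payout] = (1/64)·2 + (1/32)·3 + (3/64)·4 + (1/16)·5 + (5/64)·6 + (3/32)·7 + (7/64)·8 + (1/8)·9 + (7/64)·10 + (3/32)·11 + (5/64)·12 + (1/16)·13 + (3/64)·14 + (1/32)·15 + (1/64)·16 = 9
Expected profit = 9 − 4 = 5 ≈ $5.00

$5.00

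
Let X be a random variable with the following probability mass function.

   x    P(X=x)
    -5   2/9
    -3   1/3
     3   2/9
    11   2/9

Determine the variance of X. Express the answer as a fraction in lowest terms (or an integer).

328/9

E[X] = (2/9)·(-5) + (1/3)·(-3) + (2/9)·3 + (2/9)·11 = 1
E[X²] = (2/9)·25 + (1/3)·9 + (2/9)·9 + (2/9)·121 = 337/9
Var(X) = 337/9 − (1)² = 328/9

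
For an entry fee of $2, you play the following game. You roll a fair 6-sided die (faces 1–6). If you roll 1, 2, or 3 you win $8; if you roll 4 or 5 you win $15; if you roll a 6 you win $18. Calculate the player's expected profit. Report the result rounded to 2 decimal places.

E[payout] = (1/2)·8 + (1/3)·15 + (1/6)·18 = 12
Expected profit = 12 − 2 = 10 ≈ $10.00

$10.00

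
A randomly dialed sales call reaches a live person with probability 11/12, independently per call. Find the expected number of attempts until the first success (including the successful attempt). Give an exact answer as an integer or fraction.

For a geometric distribution, E[trials] = 1/p = 1/(11/12) = 12/11.

12/11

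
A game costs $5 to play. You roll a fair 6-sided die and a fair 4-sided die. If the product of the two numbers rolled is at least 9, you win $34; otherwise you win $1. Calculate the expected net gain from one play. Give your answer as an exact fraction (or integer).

E[payout] = (7/12)·1 + (5/12)·34 = 59/4
Expected profit = 59/4 − 5 = 39/4

39/4 dollars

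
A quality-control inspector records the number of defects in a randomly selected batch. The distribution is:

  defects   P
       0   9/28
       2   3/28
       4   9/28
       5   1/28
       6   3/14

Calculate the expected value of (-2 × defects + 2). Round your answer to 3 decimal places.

-3.929

E[-2x+2] = (9/28)·2 + (3/28)·(-2) + (9/28)·(-6) + (1/28)·(-8) + (3/14)·(-10)
     = -55/14 ≈ -3.929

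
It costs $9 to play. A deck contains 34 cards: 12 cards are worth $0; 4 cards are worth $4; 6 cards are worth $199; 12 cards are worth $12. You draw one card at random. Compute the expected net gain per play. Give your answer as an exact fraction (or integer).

524/17 dollars

E[payout] = (12/34)·0 + (4/34)·4 + (6/34)·199 + (12/34)·12 = 677/17
Expected profit = 677/17 − 9 = 524/17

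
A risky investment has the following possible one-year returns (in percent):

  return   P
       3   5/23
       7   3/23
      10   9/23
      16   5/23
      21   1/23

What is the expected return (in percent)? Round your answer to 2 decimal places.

E[X] = (5/23)·3 + (3/23)·7 + (9/23)·10 + (5/23)·16 + (1/23)·21
     = 227/23 ≈ 9.87

9.87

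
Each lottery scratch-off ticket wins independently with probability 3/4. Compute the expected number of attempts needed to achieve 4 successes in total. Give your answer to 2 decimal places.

5.33

By linearity (sum of 4 independent geometric waits), E[trials] = 4/p = 4/(3/4) = 16/3.
≈ 5.33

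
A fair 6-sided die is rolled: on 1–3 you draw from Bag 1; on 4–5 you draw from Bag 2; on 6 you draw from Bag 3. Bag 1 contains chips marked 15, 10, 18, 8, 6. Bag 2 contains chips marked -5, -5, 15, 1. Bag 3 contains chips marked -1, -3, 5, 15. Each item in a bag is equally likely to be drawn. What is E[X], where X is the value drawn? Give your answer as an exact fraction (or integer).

103/15

E[X | Bag 1] = (15 + 10 + 18 + 8 + 6)/5 = 57/5
E[X | Bag 2] = (-5 − 5 + 15 + 1)/4 = 3/2
E[X | Bag 3] = (-1 − 3 + 5 + 15)/4 = 4
E[X] = (1/2)·57/5 + (1/3)·3/2 + (1/6)·4 = 103/15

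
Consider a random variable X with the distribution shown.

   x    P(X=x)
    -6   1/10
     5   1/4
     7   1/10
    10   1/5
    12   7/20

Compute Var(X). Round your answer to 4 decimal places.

E[X] = (1/10)·(-6) + (1/4)·5 + (1/10)·7 + (1/5)·10 + (7/20)·12 = 151/20
E[X²] = (1/10)·36 + (1/4)·25 + (1/10)·49 + (1/5)·100 + (7/20)·144 = 1703/20
Var(X) = 1703/20 − (151/20)² = 11259/400 ≈ 28.1475

28.1475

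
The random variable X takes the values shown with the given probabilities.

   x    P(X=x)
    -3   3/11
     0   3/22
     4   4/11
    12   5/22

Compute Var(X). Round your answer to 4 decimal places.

E[X] = (3/11)·(-3) + (3/22)·0 + (4/11)·4 + (5/22)·12 = 37/11
E[X²] = (3/11)·9 + (3/22)·0 + (4/11)·16 + (5/22)·144 = 41
Var(X) = 41 − (37/11)² = 3592/121 ≈ 29.6860

29.6860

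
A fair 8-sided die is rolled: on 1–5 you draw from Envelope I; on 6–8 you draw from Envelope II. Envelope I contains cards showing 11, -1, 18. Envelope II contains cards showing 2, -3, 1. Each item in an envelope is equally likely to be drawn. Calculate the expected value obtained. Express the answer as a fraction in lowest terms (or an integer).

35/6

E[X | Envelope I] = (11 − 1 + 18)/3 = 28/3
E[X | Envelope II] = (2 − 3 + 1)/3 = 0
E[X] = (5/8)·28/3 + (3/8)·0 = 35/6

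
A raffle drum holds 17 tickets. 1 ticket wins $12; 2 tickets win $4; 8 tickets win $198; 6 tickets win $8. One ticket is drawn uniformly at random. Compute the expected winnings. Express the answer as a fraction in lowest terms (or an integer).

E[payout] = (1/17)·12 + (2/17)·4 + (8/17)·198 + (6/17)·8 = 1652/17

1652/17 dollars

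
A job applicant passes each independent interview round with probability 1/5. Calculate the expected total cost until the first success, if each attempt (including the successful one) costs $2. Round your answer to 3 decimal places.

$10.000

E[#attempts] = 1/p = 5; E[cost] = 2·5 = 10.
≈ 10.000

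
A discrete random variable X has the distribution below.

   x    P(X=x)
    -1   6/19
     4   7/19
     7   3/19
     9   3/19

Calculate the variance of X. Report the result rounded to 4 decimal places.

13.1634

E[X] = (6/19)·(-1) + (7/19)·4 + (3/19)·7 + (3/19)·9 = 70/19
E[X²] = (6/19)·1 + (7/19)·16 + (3/19)·49 + (3/19)·81 = 508/19
Var(X) = 508/19 − (70/19)² = 4752/361 ≈ 13.1634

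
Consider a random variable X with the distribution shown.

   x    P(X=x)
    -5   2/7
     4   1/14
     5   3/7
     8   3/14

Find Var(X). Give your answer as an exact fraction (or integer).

1242/49

E[X] = (2/7)·(-5) + (1/14)·4 + (3/7)·5 + (3/14)·8 = 19/7
E[X²] = (2/7)·25 + (1/14)·16 + (3/7)·25 + (3/14)·64 = 229/7
Var(X) = 229/7 − (19/7)² = 1242/49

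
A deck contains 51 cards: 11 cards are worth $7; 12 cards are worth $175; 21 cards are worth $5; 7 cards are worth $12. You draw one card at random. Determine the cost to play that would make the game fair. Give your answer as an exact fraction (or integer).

E[payout] = (11/51)·7 + (12/51)·175 + (21/51)·5 + (7/51)·12 = 2366/51
Fair fee = E[payout] = 2366/51

2366/51 dollars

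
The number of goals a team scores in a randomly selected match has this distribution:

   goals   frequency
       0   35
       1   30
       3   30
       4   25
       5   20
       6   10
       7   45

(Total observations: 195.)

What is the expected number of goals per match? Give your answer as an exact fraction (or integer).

Total = 195, so P(goals=0) = 35/195, etc.
E[X] = (7/39)·0 + (2/13)·1 + (2/13)·3 + (5/39)·4 + (4/39)·5 + (2/39)·6 + (3/13)·7
     = 139/39

139/39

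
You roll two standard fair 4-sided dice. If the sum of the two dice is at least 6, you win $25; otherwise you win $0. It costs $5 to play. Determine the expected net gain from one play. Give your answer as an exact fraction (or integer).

35/8 dollars

E[payout] = (5/8)·0 + (3/8)·25 = 75/8
Expected profit = 75/8 − 5 = 35/8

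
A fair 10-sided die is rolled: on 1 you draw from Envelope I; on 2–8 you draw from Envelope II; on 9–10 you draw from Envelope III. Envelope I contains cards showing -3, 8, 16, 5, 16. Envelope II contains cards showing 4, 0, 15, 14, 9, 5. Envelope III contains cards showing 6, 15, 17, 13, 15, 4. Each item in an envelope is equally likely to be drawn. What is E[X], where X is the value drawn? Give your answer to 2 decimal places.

E[X | Envelope I] = (-3 + 8 + 16 + 5 + 16)/5 = 42/5
E[X | Envelope II] = (4 + 0 + 15 + 14 + 9 + 5)/6 = 47/6
E[X | Envelope III] = (6 + 15 + 17 + 13 + 15 + 4)/6 = 35/3
E[X] = (1/10)·42/5 + (7/10)·47/6 + (1/5)·35/3 = 2597/300 ≈ 8.66

8.66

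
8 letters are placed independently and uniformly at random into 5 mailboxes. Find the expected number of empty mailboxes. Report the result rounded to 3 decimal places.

0.839

Let Xⱼ=1 if mailbox j is empty. P(Xⱼ=1) = ((5-1)/5)^8 = 65536/390625.
By linearity, E[#empty] = 5·65536/390625 = 65536/78125.
≈ 0.839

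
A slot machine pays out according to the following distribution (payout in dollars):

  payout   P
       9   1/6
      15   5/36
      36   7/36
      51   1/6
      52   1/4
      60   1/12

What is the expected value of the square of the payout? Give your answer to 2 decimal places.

1706.25

E[X²] = (1/6)·81 + (5/36)·225 + (7/36)·1296 + (1/6)·2601 + (1/4)·2704 + (1/12)·3600
     = 6825/4 ≈ 1706.25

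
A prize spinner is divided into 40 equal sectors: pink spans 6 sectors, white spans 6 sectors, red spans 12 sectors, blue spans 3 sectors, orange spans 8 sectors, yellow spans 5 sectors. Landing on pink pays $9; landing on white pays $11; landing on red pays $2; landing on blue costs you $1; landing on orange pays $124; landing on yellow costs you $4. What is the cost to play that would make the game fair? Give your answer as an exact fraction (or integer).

E[payout] = (6/40)·9 + (6/40)·11 + (12/40)·2 + (3/40)·(-1) + (8/40)·124 + (5/40)·(-4) = 1113/40
Fair fee = E[payout] = 1113/40

1113/40 dollars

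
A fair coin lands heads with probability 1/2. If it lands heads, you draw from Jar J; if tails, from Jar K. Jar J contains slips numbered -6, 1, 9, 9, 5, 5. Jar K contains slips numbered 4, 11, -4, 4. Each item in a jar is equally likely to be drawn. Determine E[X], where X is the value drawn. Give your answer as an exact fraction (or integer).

91/24

E[X | Jar J] = (-6 + 1 + 9 + 9 + 5 + 5)/6 = 23/6
E[X | Jar K] = (4 + 11 − 4 + 4)/4 = 15/4
E[X] = (1/2)·23/6 + (1/2)·15/4 = 91/24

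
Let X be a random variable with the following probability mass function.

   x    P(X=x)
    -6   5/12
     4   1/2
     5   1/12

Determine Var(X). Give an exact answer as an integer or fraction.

E[X] = (5/12)·(-6) + (1/2)·4 + (1/12)·5 = -1/12
E[X²] = (5/12)·36 + (1/2)·16 + (1/12)·25 = 301/12
Var(X) = 301/12 − (-1/12)² = 3611/144

3611/144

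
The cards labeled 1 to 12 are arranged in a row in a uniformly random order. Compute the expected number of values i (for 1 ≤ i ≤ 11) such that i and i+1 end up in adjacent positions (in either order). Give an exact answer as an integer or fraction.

For each i ∈ {1,…,11}, let Xᵢ = 1 if i and i+1 are adjacent. P(Xᵢ=1) = 2·(12−1)!/12! = 2/12.
By linearity, E[ΣXᵢ] = (11)·(2/12) = 11/6.

11/6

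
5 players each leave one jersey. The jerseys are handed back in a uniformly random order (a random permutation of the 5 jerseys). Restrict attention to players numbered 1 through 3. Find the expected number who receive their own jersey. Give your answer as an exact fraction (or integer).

3/5

Let Xᵢ = 1 if person i gets their own jersey. For each i, P(Xᵢ=1) = 1/5.
By linearity of expectation, E[X₁+…+X_3] = 3·(1/5) = 3/5.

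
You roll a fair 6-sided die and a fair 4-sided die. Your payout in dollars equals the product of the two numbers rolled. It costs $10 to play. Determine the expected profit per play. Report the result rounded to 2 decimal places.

-$1.25

Distribution of the product of the two numbers rolled: 1 w.p. 1/24, 2 w.p. 1/12, 3 w.p. 1/12, 4 w.p. 1/8, 5 w.p. 1/24, 6 w.p. 1/8, …
E[payout] = (1/24)·1 + (1/12)·2 + (1/12)·3 + (1/8)·4 + (1/24)·5 + (1/8)·6 + (1/12)·8 + (1/24)·9 + (1/24)·10 + (1/8)·12 + (1/24)·15 + (1/24)·16 + (1/24)·18 + (1/24)·20 + (1/24)·24 = 35/4
Expected profit = 35/4 − 10 = -5/4 ≈ -$1.25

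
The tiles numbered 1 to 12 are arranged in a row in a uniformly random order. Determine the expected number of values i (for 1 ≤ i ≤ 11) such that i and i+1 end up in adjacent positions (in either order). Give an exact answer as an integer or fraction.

11/6

For each i ∈ {1,…,11}, let Xᵢ = 1 if i and i+1 are adjacent. P(Xᵢ=1) = 2·(12−1)!/12! = 2/12.
By linearity, E[ΣXᵢ] = (11)·(2/12) = 11/6.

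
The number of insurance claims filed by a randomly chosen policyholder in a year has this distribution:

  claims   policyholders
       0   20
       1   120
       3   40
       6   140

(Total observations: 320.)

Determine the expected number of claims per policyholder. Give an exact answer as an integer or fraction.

Total = 320, so P(claims=0) = 20/320, etc.
E[X] = (1/16)·0 + (3/8)·1 + (1/8)·3 + (7/16)·6
     = 27/8

27/8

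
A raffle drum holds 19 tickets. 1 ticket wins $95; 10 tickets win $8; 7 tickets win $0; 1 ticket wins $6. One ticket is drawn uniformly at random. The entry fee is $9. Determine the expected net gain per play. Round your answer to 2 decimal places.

$0.53

E[payout] = (1/19)·95 + (10/19)·8 + (7/19)·0 + (1/19)·6 = 181/19
Expected profit = 181/19 − 9 = 10/19 ≈ $0.53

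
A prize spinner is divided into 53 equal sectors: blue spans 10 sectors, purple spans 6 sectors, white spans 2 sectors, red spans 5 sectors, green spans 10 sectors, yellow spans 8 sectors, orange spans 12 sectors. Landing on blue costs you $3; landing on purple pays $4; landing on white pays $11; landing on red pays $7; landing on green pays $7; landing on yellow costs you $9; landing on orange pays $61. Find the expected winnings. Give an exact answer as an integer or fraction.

781/53 dollars

E[payout] = (10/53)·(-3) + (6/53)·4 + (2/53)·11 + (5/53)·7 + (10/53)·7 + (8/53)·(-9) + (12/53)·61 = 781/53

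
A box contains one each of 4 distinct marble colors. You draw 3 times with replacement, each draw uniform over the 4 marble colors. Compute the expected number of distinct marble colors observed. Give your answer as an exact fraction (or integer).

37/16

Let Xⱼ=1 if type j appears at least once. P(Xⱼ=1) = 1 − ((4−1)/4)^3 = 37/64.
E[#distinct] = 4·37/64 = 37/16.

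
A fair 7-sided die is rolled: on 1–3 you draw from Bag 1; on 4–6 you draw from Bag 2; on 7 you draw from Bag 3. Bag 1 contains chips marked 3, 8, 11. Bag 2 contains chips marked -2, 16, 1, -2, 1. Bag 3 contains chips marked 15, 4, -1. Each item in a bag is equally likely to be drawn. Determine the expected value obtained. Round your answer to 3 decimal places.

E[X | Bag 1] = (3 + 8 + 11)/3 = 22/3
E[X | Bag 2] = (-2 + 16 + 1 − 2 + 1)/5 = 14/5
E[X | Bag 3] = (15 + 4 − 1)/3 = 6
E[X] = (3/7)·22/3 + (3/7)·14/5 + (1/7)·6 = 26/5 ≈ 5.200

5.200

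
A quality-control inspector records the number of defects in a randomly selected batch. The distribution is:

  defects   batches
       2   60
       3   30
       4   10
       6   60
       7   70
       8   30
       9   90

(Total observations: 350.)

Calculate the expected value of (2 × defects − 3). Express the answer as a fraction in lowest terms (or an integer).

Total = 350, so P(defects=2) = 60/350, etc.
E[2x-3] = (6/35)·1 + (3/35)·3 + (1/35)·5 + (6/35)·9 + (1/5)·11 + (3/35)·13 + (9/35)·15
     = 65/7

65/7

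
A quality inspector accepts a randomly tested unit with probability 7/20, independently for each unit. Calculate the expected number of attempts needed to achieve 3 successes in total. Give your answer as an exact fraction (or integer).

By linearity (sum of 3 independent geometric waits), E[trials] = 3/p = 3/(7/20) = 60/7.

60/7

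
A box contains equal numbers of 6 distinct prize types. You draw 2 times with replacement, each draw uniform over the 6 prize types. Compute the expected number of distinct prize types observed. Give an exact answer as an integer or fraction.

11/6

Let Xⱼ=1 if type j appears at least once. P(Xⱼ=1) = 1 − ((6−1)/6)^2 = 11/36.
E[#distinct] = 6·11/36 = 11/6.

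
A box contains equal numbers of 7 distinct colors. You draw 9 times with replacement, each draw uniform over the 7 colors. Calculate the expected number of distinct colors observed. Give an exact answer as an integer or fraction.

Let Xⱼ=1 if type j appears at least once. P(Xⱼ=1) = 1 − ((7−1)/7)^9 = 30275911/40353607.
E[#distinct] = 7·30275911/40353607 = 30275911/5764801.

30275911/5764801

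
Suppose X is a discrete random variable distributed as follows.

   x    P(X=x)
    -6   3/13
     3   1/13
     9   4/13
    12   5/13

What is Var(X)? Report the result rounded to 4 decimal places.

50.4852

E[X] = (3/13)·(-6) + (1/13)·3 + (4/13)·9 + (5/13)·12 = 81/13
E[X²] = (3/13)·36 + (1/13)·9 + (4/13)·81 + (5/13)·144 = 1161/13
Var(X) = 1161/13 − (81/13)² = 8532/169 ≈ 50.4852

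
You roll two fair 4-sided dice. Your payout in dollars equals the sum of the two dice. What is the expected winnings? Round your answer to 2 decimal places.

$5.00

Distribution of the sum of the two dice: 2 w.p. 1/16, 3 w.p. 1/8, 4 w.p. 3/16, 5 w.p. 1/4, 6 w.p. 3/16, 7 w.p. 1/8, …
E[payout] = (1/16)·2 + (1/8)·3 + (3/16)·4 + (1/4)·5 + (3/16)·6 + (1/8)·7 + (1/16)·8 = 5
≈ $5.00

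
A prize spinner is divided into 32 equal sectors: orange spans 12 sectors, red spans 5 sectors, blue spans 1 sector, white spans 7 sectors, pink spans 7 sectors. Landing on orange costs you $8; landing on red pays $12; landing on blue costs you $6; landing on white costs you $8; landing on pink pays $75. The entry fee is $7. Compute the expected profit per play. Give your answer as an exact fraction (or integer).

203/32 dollars

E[payout] = (12/32)·(-8) + (5/32)·12 + (1/32)·(-6) + (7/32)·(-8) + (7/32)·75 = 427/32
Expected profit = 427/32 − 7 = 203/32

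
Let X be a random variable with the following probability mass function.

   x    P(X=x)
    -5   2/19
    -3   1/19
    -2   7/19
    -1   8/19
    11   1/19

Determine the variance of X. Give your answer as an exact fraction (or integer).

E[X] = (2/19)·(-5) + (1/19)·(-3) + (7/19)·(-2) + (8/19)·(-1) + (1/19)·11 = -24/19
E[X²] = (2/19)·25 + (1/19)·9 + (7/19)·4 + (8/19)·1 + (1/19)·121 = 216/19
Var(X) = 216/19 − (-24/19)² = 3528/361

3528/361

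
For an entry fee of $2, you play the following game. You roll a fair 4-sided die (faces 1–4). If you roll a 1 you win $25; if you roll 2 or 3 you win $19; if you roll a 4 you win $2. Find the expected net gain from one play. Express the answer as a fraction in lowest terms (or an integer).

E[payout] = (1/4)·2 + (1/2)·19 + (1/4)·25 = 65/4
Expected profit = 65/4 − 2 = 57/4

57/4 dollars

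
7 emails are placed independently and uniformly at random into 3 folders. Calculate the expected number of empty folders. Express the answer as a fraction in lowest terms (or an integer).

Let Xⱼ=1 if folder j is empty. P(Xⱼ=1) = ((3-1)/3)^7 = 128/2187.
By linearity, E[#empty] = 3·128/2187 = 128/729.

128/729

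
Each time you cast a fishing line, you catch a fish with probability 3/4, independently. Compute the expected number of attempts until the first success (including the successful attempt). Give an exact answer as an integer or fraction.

For a geometric distribution, E[trials] = 1/p = 1/(3/4) = 4/3.

4/3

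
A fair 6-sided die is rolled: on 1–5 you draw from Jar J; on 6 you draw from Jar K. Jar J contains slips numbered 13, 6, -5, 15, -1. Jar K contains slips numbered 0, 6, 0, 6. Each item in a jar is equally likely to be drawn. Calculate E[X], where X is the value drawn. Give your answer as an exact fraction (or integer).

31/6

E[X | Jar J] = (13 + 6 − 5 + 15 − 1)/5 = 28/5
E[X | Jar K] = (0 + 6 + 0 + 6)/4 = 3
E[X] = (5/6)·28/5 + (1/6)·3 = 31/6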